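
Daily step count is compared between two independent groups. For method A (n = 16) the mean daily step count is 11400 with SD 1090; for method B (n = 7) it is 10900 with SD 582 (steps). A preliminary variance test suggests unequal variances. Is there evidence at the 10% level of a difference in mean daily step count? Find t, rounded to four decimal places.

1.4277

Let group 1 = method A, group 2 = method B. H0: μ_1 = μ_2; H1: μ_1 ≠ μ_2 (Welch's two-sample t-test, two-sided).
t = (x̄_1 − x̄_2)/√(s_1²/n_1 + s_2²/n_2) = (11400 − 10900)/√(1090²/16 + 582²/7) = 1.4277
Welch–Satterthwaite df ≈ 19.85
Two-sided p-value ≈ 0.169
Since p ≈ 0.169 > α = 0.1, fail to reject H0; the data do not provide sufficient evidence against H0.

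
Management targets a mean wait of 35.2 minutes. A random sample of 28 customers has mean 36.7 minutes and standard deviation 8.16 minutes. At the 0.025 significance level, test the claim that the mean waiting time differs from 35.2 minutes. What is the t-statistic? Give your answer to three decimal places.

0.973

H0: μ = 35.2; H1: μ ≠ 35.2 (one-sample t-test, two-sided).
t = (x̄ − μ₀)/(s/√n) = (36.7 − 35.2)/(8.16/√28) = 0.973
df = n − 1 = 27
Two-sided p-value ≈ 0.3393
Since p ≈ 0.3393 > α = 0.025, fail to reject H0; the evidence is not statistically significant.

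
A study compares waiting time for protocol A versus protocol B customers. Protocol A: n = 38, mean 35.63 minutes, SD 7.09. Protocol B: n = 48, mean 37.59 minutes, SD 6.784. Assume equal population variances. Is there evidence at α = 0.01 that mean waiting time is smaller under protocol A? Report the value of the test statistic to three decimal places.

-1.304

Let group 1 = protocol A, group 2 = protocol B. H0: μ_1 = μ_2; H1: μ_1 < μ_2 (two-sample pooled-variance t-test, left-tailed).
s_p² = [(38−1)·7.09² + (48−1)·6.784²]/(38+48−2) = 47.8927
t = (35.63 − 37.59)/√[47.8927·(1/38 + 1/48)] = -1.304
df = n₁ + n₂ − 2 = 84
p-value = P(T ≤ -1.304) ≈ 0.098
Since p ≈ 0.098 > α = 0.01, fail to reject H0; the evidence is not statistically significant.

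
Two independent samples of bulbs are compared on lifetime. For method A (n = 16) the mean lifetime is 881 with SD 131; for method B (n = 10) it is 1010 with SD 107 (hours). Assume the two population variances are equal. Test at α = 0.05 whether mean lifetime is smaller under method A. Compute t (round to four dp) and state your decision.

t = -2.6112; reject H0

Let group 1 = method A, group 2 = method B. H0: μ_1 = μ_2; H1: μ_1 < μ_2 (two-sample pooled-variance t-test, left-tailed).
s_p² = [(16−1)·131² + (10−1)·107²]/(16+10−2) = 15019
t = (881 − 1010)/√[15019·(1/16 + 1/10)] = -2.6112
df = n₁ + n₂ − 2 = 24
p-value = P(T ≤ -2.6112) ≈ 0.008
Since p ≈ 0.008 < α = 0.05, reject H0; the data support H1.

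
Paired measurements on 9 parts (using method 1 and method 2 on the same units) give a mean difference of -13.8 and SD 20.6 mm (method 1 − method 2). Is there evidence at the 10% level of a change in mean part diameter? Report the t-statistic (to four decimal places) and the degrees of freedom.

t = -2.0097, df = 8

H0: μ_d = 0; H1: μ_d ≠ 0 (paired t-test on the differences, two-sided).
t = d̄/(s_d/√n) = -13.8/(20.6/√9) = -2.0097
df = n − 1 = 8
Two-sided p-value ≈ 0.0793
Since p ≈ 0.0793 < α = 0.1, reject H0; the data support H1.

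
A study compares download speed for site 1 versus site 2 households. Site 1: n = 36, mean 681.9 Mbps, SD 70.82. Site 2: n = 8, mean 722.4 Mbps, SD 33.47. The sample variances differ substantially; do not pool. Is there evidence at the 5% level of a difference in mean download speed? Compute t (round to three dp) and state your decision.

Let group 1 = site 1, group 2 = site 2. H0: μ_1 = μ_2; H1: μ_1 ≠ μ_2 (Welch's two-sample t-test, two-sided).
t = (x̄_1 − x̄_2)/√(s_1²/n_1 + s_2²/n_2) = (681.9 − 722.4)/√(70.82²/36 + 33.47²/8) = -2.423
Welch–Satterthwaite df ≈ 23.25
Two-sided p-value ≈ 0.0236
Since p ≈ 0.0236 < α = 0.05, reject H0; the evidence is statistically significant.

t = -2.423; reject H0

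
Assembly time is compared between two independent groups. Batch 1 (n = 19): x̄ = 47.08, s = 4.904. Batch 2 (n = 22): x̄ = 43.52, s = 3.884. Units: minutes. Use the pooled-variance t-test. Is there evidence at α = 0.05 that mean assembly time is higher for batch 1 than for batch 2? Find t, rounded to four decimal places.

2.5926

Let group 1 = batch 1, group 2 = batch 2. H0: μ_1 = μ_2; H1: μ_1 > μ_2 (two-sample pooled-variance t-test, right-tailed).
s_p² = [(19−1)·4.904² + (22−1)·3.884²]/(19+22−2) = 19.2226
t = (47.08 − 43.52)/√[19.2226·(1/19 + 1/22)] = 2.5926
df = n₁ + n₂ − 2 = 39
p-value = P(T ≥ 2.5926) ≈ 0.007
Since p ≈ 0.007 < α = 0.05, reject H0; the evidence is statistically significant.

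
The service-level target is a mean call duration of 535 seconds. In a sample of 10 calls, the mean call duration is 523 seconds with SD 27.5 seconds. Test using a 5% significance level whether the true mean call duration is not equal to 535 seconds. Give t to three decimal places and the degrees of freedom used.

H0: μ = 535; H1: μ ≠ 535 (one-sample t-test, two-sided).
t = (x̄ − μ₀)/(s/√n) = (523 − 535)/(27.5/√10) = -1.380
df = n − 1 = 9
Two-sided p-value ≈ 0.201
Since p ≈ 0.201 > α = 0.05, fail to reject H0; the evidence is not statistically significant.

t = -1.380, df = 9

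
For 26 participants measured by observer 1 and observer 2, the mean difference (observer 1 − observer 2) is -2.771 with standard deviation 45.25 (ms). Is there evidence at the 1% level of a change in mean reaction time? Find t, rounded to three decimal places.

-0.312

H0: μ_d = 0; H1: μ_d ≠ 0 (paired t-test on the differences, two-sided).
t = d̄/(s_d/√n) = -2.771/(45.25/√26) = -0.312
df = n − 1 = 25
Two-sided p-value ≈ 0.757
Since p ≈ 0.757 > α = 0.01, fail to reject H0; the evidence is not statistically significant.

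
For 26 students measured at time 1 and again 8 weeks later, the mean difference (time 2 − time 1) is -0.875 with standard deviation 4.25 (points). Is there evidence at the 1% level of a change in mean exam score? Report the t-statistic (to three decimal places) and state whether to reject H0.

H0: μ_d = 0; H1: μ_d ≠ 0 (paired t-test on the differences, two-sided).
t = d̄/(s_d/√n) = -0.875/(4.25/√26) = -1.050
df = n − 1 = 25
Two-sided p-value ≈ 0.304
Since p ≈ 0.304 > α = 0.01, fail to reject H0; the data do not provide sufficient evidence against H0.

t = -1.050; fail to reject H0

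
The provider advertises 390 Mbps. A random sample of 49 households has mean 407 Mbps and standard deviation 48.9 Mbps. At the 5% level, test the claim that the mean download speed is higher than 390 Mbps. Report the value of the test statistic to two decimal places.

2.43

H0: μ = 390; H1: μ > 390 (one-sample t-test, right-tailed).
t = (x̄ − μ₀)/(s/√n) = (407 − 390)/(48.9/√49) = 2.43
df = n − 1 = 48
p-value = P(T ≥ 2.43) ≈ 0.0094
Since p ≈ 0.0094 < α = 0.05, reject H0; the data support H1.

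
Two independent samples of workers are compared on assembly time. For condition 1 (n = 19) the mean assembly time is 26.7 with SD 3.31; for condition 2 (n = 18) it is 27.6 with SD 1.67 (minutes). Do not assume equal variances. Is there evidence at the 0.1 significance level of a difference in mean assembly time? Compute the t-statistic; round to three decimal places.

-1.052

Let group 1 = condition 1, group 2 = condition 2. H0: μ_1 = μ_2; H1: μ_1 ≠ μ_2 (Welch's two-sample t-test, two-sided).
t = (x̄_1 − x̄_2)/√(s_1²/n_1 + s_2²/n_2) = (26.7 − 27.6)/√(3.31²/19 + 1.67²/18) = -1.052
Welch–Satterthwaite df ≈ 26.92
Two-sided p-value ≈ 0.302
Since p ≈ 0.302 > α = 0.1, fail to reject H0; the evidence is not statistically significant.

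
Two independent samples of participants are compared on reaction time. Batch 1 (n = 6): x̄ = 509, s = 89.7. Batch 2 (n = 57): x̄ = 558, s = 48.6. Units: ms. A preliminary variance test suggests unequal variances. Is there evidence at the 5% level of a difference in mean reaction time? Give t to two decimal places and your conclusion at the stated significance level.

t = -1.32; fail to reject H0

Let group 1 = batch 1, group 2 = batch 2. H0: μ_1 = μ_2; H1: μ_1 ≠ μ_2 (Welch's two-sample t-test, two-sided).
t = (x̄_1 − x̄_2)/√(s_1²/n_1 + s_2²/n_2) = (509 − 558)/√(89.7²/6 + 48.6²/57) = -1.32
Welch–Satterthwaite df ≈ 5.31
Two-sided p-value ≈ 0.2415
Since p ≈ 0.2415 > α = 0.05, fail to reject H0; the evidence is not statistically significant.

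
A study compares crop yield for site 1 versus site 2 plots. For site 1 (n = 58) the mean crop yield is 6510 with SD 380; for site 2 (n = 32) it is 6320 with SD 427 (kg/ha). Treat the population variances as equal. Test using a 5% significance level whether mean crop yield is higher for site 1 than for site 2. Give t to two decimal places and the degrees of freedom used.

Let group 1 = site 1, group 2 = site 2. H0: μ_1 = μ_2; H1: μ_1 > μ_2 (two-sample pooled-variance t-test, right-tailed).
s_p² = [(58−1)·380² + (32−1)·427²]/(58+32−2) = 157761
t = (6510 − 6320)/√[157761·(1/58 + 1/32)] = 2.17
df = n₁ + n₂ − 2 = 88
p-value = P(T ≥ 2.17) ≈ 0.0163
Since p ≈ 0.0163 < α = 0.05, reject H0; the data support H1.

t = 2.17, df = 88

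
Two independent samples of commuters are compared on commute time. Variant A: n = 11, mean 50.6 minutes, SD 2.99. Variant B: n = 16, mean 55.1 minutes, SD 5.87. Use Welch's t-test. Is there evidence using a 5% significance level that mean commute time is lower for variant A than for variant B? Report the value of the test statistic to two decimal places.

Let group 1 = variant A, group 2 = variant B. H0: μ_1 = μ_2; H1: μ_1 < μ_2 (Welch's two-sample t-test, left-tailed).
t = (x̄_1 − x̄_2)/√(s_1²/n_1 + s_2²/n_2) = (50.6 − 55.1)/√(2.99²/11 + 5.87²/16) = -2.61
Welch–Satterthwaite df ≈ 23.45
p-value = P(T ≤ -2.61) ≈ 0.0077
Since p ≈ 0.0077 < α = 0.05, reject H0; the evidence is statistically significant.

-2.61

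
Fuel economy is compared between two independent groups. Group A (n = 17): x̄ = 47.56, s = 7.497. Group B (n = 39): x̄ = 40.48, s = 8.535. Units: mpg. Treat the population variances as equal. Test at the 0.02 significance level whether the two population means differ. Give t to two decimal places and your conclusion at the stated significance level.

t = 2.96; reject H0

Let group 1 = group A, group 2 = group B. H0: μ_1 = μ_2; H1: μ_1 ≠ μ_2 (two-sample pooled-variance t-test, two-sided).
s_p² = [(17−1)·7.497² + (39−1)·8.535²]/(17+39−2) = 67.9155
t = (47.56 − 40.48)/√[67.9155·(1/17 + 1/39)] = 2.96
df = n₁ + n₂ − 2 = 54
Two-sided p-value ≈ 0.005
Since p ≈ 0.005 < α = 0.02, reject H0; the data support H1.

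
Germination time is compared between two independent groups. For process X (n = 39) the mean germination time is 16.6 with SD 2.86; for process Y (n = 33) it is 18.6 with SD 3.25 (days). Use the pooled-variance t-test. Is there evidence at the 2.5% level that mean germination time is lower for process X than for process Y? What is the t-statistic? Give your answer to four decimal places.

-2.7774

Let group 1 = process X, group 2 = process Y. H0: μ_1 = μ_2; H1: μ_1 < μ_2 (two-sample pooled-variance t-test, left-tailed).
s_p² = [(39−1)·2.86² + (33−1)·3.25²]/(39+33−2) = 9.26893
t = (16.6 − 18.6)/√[9.26893·(1/39 + 1/33)] = -2.7774
df = n₁ + n₂ − 2 = 70
p-value = P(T ≤ -2.7774) ≈ 0.004
Since p ≈ 0.004 < α = 0.025, reject H0; the evidence is statistically significant.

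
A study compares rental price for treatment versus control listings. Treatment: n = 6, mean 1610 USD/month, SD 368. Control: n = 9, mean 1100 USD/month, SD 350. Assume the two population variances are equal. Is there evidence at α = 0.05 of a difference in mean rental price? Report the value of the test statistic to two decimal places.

Let group 1 = treatment, group 2 = control. H0: μ_1 = μ_2; H1: μ_1 ≠ μ_2 (two-sample pooled-variance t-test, two-sided).
s_p² = [(6−1)·368² + (9−1)·350²]/(6+9−2) = 127471
t = (1610 − 1100)/√[127471·(1/6 + 1/9)] = 2.71
df = n₁ + n₂ − 2 = 13
Two-sided p-value ≈ 0.018
Since p ≈ 0.018 < α = 0.05, reject H0; the data support H1.

2.71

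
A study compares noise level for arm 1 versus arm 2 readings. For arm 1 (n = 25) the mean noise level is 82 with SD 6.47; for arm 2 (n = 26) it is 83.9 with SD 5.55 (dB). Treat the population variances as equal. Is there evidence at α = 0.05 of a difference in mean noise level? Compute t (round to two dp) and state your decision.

Let group 1 = arm 1, group 2 = arm 2. H0: μ_1 = μ_2; H1: μ_1 ≠ μ_2 (two-sample pooled-variance t-test, two-sided).
s_p² = [(25−1)·6.47² + (26−1)·5.55²]/(25+26−2) = 36.2189
t = (82 − 83.9)/√[36.2189·(1/25 + 1/26)] = -1.13
df = n₁ + n₂ − 2 = 49
Two-sided p-value ≈ 0.2652
Since p ≈ 0.2652 > α = 0.05, fail to reject H0; the evidence is not statistically significant.

t = -1.13; fail to reject H0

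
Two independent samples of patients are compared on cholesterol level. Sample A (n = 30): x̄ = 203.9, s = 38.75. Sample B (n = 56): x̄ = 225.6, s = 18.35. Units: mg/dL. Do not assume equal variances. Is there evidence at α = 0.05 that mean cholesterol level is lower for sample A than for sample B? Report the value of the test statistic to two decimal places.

Let group 1 = sample A, group 2 = sample B. H0: μ_1 = μ_2; H1: μ_1 < μ_2 (Welch's two-sample t-test, left-tailed).
t = (x̄_1 − x̄_2)/√(s_1²/n_1 + s_2²/n_2) = (203.9 − 225.6)/√(38.75²/30 + 18.35²/56) = -2.90
Welch–Satterthwaite df ≈ 36.11
p-value = P(T ≤ -2.90) ≈ 0.003
Since p ≈ 0.003 < α = 0.05, reject H0; the data support H1.

-2.90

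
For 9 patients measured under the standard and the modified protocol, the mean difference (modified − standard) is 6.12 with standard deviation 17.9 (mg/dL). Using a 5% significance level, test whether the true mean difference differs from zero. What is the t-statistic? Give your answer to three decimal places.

1.026

H0: μ_d = 0; H1: μ_d ≠ 0 (paired t-test on the differences, two-sided).
t = d̄/(s_d/√n) = 6.12/(17.9/√9) = 1.026
df = n − 1 = 8
Two-sided p-value ≈ 0.335
Since p ≈ 0.335 > α = 0.05, fail to reject H0; the evidence is not statistically significant.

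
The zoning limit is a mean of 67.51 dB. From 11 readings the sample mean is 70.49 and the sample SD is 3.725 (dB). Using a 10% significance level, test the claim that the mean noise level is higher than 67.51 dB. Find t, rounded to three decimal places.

H0: μ = 67.51; H1: μ > 67.51 (one-sample t-test, right-tailed).
t = (x̄ − μ₀)/(s/√n) = (70.49 − 67.51)/(3.725/√11) = 2.653
df = n − 1 = 10
p-value = P(T ≥ 2.653) ≈ 0.0121
Since p ≈ 0.0121 < α = 0.1, reject H0; the evidence is statistically significant.

2.653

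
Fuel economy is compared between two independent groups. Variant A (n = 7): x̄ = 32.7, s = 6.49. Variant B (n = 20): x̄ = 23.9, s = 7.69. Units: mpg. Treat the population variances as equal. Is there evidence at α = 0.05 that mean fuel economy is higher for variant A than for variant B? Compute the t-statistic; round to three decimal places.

2.701

Let group 1 = variant A, group 2 = variant B. H0: μ_1 = μ_2; H1: μ_1 > μ_2 (two-sample pooled-variance t-test, right-tailed).
s_p² = [(7−1)·6.49² + (20−1)·7.69²]/(7+20−2) = 55.0523
t = (32.7 − 23.9)/√[55.0523·(1/7 + 1/20)] = 2.701
df = n₁ + n₂ − 2 = 25
p-value = P(T ≥ 2.701) ≈ 0.006
Since p ≈ 0.006 < α = 0.05, reject H0; the evidence is statistically significant.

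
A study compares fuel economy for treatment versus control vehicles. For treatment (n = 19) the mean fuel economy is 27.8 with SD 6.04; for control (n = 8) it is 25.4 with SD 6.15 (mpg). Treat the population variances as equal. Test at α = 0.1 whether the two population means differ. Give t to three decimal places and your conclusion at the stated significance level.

t = 0.938; fail to reject H0

Let group 1 = treatment, group 2 = control. H0: μ_1 = μ_2; H1: μ_1 ≠ μ_2 (two-sample pooled-variance t-test, two-sided).
s_p² = [(19−1)·6.04² + (8−1)·6.15²]/(19+8−2) = 36.8571
t = (27.8 − 25.4)/√[36.8571·(1/19 + 1/8)] = 0.938
df = n₁ + n₂ − 2 = 25
Two-sided p-value ≈ 0.357
Since p ≈ 0.357 > α = 0.1, fail to reject H0; the data do not provide sufficient evidence against H0.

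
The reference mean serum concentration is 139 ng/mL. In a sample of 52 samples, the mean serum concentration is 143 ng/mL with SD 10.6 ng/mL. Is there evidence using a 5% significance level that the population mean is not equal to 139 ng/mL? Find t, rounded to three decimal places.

H0: μ = 139; H1: μ ≠ 139 (one-sample t-test, two-sided).
t = (x̄ − μ₀)/(s/√n) = (143 − 139)/(10.6/√52) = 2.721
df = n − 1 = 51
Two-sided p-value ≈ 0.009
Since p ≈ 0.009 < α = 0.05, reject H0; the data support H1.

2.721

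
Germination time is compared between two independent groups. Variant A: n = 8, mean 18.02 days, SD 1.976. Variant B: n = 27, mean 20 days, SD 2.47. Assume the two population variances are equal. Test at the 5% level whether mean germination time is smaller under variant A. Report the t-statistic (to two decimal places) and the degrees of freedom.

Let group 1 = variant A, group 2 = variant B. H0: μ_1 = μ_2; H1: μ_1 < μ_2 (two-sample pooled-variance t-test, left-tailed).
s_p² = [(8−1)·1.976² + (27−1)·2.47²]/(8+27−2) = 5.63501
t = (18.02 − 20)/√[5.63501·(1/8 + 1/27)] = -2.07
df = n₁ + n₂ − 2 = 33
p-value = P(T ≤ -2.07) ≈ 0.023
Since p ≈ 0.023 < α = 0.05, reject H0; the data support H1.

t = -2.07, df = 33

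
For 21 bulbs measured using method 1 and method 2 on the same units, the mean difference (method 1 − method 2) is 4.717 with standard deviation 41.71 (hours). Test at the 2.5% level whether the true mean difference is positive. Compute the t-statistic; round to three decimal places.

0.518

H0: μ_d = 0; H1: μ_d > 0 (paired t-test on the differences, right-tailed).
t = d̄/(s_d/√n) = 4.717/(41.71/√21) = 0.518
df = n − 1 = 20
p-value = P(T ≥ 0.518) ≈ 0.3050
Since p ≈ 0.3050 > α = 0.025, fail to reject H0; the data do not provide sufficient evidence against H0.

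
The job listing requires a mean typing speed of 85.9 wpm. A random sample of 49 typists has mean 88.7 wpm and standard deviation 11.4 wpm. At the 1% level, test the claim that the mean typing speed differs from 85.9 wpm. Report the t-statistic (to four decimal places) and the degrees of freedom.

t = 1.7193, df = 48

H0: μ = 85.9; H1: μ ≠ 85.9 (one-sample t-test, two-sided).
t = (x̄ − μ₀)/(s/√n) = (88.7 − 85.9)/(11.4/√49) = 1.7193
df = n − 1 = 48
Two-sided p-value ≈ 0.0920
Since p ≈ 0.0920 > α = 0.01, fail to reject H0; the data do not provide sufficient evidence against H0.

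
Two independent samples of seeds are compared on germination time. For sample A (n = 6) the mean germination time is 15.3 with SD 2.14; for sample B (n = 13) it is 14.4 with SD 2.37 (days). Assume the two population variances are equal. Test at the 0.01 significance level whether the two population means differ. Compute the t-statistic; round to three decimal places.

0.791

Let group 1 = sample A, group 2 = sample B. H0: μ_1 = μ_2; H1: μ_1 ≠ μ_2 (two-sample pooled-variance t-test, two-sided).
s_p² = [(6−1)·2.14² + (13−1)·2.37²]/(6+13−2) = 5.31181
t = (15.3 − 14.4)/√[5.31181·(1/6 + 1/13)] = 0.791
df = n₁ + n₂ − 2 = 17
Two-sided p-value ≈ 0.440
Since p ≈ 0.440 > α = 0.01, fail to reject H0; the data do not provide sufficient evidence against H0.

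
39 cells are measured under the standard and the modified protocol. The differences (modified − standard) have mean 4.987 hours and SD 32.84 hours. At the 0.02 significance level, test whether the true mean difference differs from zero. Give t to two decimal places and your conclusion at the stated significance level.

t = 0.95; fail to reject H0

H0: μ_d = 0; H1: μ_d ≠ 0 (paired t-test on the differences, two-sided).
t = d̄/(s_d/√n) = 4.987/(32.84/√39) = 0.95
df = n − 1 = 38
Two-sided p-value ≈ 0.3489
Since p ≈ 0.3489 > α = 0.02, fail to reject H0; the data do not provide sufficient evidence against H0.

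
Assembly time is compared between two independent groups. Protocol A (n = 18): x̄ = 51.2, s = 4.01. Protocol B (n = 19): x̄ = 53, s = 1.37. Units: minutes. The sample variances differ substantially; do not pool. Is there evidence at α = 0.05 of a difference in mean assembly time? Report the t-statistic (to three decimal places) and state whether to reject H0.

t = -1.807; fail to reject H0

Let group 1 = protocol A, group 2 = protocol B. H0: μ_1 = μ_2; H1: μ_1 ≠ μ_2 (Welch's two-sample t-test, two-sided).
t = (x̄_1 − x̄_2)/√(s_1²/n_1 + s_2²/n_2) = (51.2 − 53)/√(4.01²/18 + 1.37²/19) = -1.807
Welch–Satterthwaite df ≈ 20.73
Two-sided p-value ≈ 0.0853
Since p ≈ 0.0853 > α = 0.05, fail to reject H0; the data do not provide sufficient evidence against H0.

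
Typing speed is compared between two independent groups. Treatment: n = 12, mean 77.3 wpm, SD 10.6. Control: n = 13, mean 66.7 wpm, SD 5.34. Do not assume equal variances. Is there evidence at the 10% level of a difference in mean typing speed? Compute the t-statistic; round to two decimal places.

Let group 1 = treatment, group 2 = control. H0: μ_1 = μ_2; H1: μ_1 ≠ μ_2 (Welch's two-sample t-test, two-sided).
t = (x̄_1 − x̄_2)/√(s_1²/n_1 + s_2²/n_2) = (77.3 − 66.7)/√(10.6²/12 + 5.34²/13) = 3.12
Welch–Satterthwaite df ≈ 15.95
Two-sided p-value ≈ 0.0066
Since p ≈ 0.0066 < α = 0.1, reject H0; the evidence is statistically significant.

3.12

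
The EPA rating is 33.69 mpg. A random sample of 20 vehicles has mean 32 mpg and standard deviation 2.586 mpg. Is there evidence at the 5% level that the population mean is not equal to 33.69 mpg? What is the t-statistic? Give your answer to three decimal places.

H0: μ = 33.69; H1: μ ≠ 33.69 (one-sample t-test, two-sided).
t = (x̄ − μ₀)/(s/√n) = (32 − 33.69)/(2.586/√20) = -2.923
df = n − 1 = 19
Two-sided p-value ≈ 0.009
Since p ≈ 0.009 < α = 0.05, reject H0; the data support H1.

-2.923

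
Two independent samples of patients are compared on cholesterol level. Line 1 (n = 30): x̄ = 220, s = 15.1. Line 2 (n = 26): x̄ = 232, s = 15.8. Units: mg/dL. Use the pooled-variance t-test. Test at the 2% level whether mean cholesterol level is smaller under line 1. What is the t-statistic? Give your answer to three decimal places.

Let group 1 = line 1, group 2 = line 2. H0: μ_1 = μ_2; H1: μ_1 < μ_2 (two-sample pooled-variance t-test, left-tailed).
s_p² = [(30−1)·15.1² + (26−1)·15.8²]/(30+26−2) = 238.024
t = (220 − 232)/√[238.024·(1/30 + 1/26)] = -2.903
df = n₁ + n₂ − 2 = 54
p-value = P(T ≤ -2.903) ≈ 0.003
Since p ≈ 0.003 < α = 0.02, reject H0; the data support H1.

-2.903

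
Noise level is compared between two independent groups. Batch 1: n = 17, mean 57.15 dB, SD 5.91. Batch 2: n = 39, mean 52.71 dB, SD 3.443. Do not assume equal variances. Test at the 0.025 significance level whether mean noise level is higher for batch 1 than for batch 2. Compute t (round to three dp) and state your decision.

Let group 1 = batch 1, group 2 = batch 2. H0: μ_1 = μ_2; H1: μ_1 > μ_2 (Welch's two-sample t-test, right-tailed).
t = (x̄_1 − x̄_2)/√(s_1²/n_1 + s_2²/n_2) = (57.15 − 52.71)/√(5.91²/17 + 3.443²/39) = 2.891
Welch–Satterthwaite df ≈ 20.89
p-value = P(T ≥ 2.891) ≈ 0.0044
Since p ≈ 0.0044 < α = 0.025, reject H0; the data support H1.

t = 2.891; reject H0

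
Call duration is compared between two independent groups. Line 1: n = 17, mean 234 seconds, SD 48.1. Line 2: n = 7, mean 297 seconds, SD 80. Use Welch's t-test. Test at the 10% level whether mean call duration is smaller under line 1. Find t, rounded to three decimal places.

-1.944

Let group 1 = line 1, group 2 = line 2. H0: μ_1 = μ_2; H1: μ_1 < μ_2 (Welch's two-sample t-test, left-tailed).
t = (x̄_1 − x̄_2)/√(s_1²/n_1 + s_2²/n_2) = (234 − 297)/√(48.1²/17 + 80²/7) = -1.944
Welch–Satterthwaite df ≈ 7.85
p-value = P(T ≤ -1.944) ≈ 0.044
Since p ≈ 0.044 < α = 0.1, reject H0; the data support H1.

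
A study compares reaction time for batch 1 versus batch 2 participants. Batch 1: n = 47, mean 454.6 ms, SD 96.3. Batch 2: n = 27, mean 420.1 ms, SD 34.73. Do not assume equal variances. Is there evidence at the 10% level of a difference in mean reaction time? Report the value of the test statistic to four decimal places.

2.2178

Let group 1 = batch 1, group 2 = batch 2. H0: μ_1 = μ_2; H1: μ_1 ≠ μ_2 (Welch's two-sample t-test, two-sided).
t = (x̄_1 − x̄_2)/√(s_1²/n_1 + s_2²/n_2) = (454.6 − 420.1)/√(96.3²/47 + 34.73²/27) = 2.2178
Welch–Satterthwaite df ≈ 63.43
Two-sided p-value ≈ 0.030
Since p ≈ 0.030 < α = 0.1, reject H0; the data support H1.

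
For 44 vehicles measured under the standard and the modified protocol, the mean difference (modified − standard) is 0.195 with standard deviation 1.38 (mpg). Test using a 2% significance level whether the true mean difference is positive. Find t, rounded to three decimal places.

0.937

H0: μ_d = 0; H1: μ_d > 0 (paired t-test on the differences, right-tailed).
t = d̄/(s_d/√n) = 0.195/(1.38/√44) = 0.937
df = n − 1 = 43
p-value = P(T ≥ 0.937) ≈ 0.177
Since p ≈ 0.177 > α = 0.02, fail to reject H0; the data do not provide sufficient evidence against H0.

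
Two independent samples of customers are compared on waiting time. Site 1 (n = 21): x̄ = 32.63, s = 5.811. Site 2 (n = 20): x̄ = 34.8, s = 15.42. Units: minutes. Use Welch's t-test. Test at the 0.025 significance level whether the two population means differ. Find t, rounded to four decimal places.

-0.5907

Let group 1 = site 1, group 2 = site 2. H0: μ_1 = μ_2; H1: μ_1 ≠ μ_2 (Welch's two-sample t-test, two-sided).
t = (x̄_1 − x̄_2)/√(s_1²/n_1 + s_2²/n_2) = (32.63 − 34.8)/√(5.811²/21 + 15.42²/20) = -0.5907
Welch–Satterthwaite df ≈ 24.07
Two-sided p-value ≈ 0.560
Since p ≈ 0.560 > α = 0.025, fail to reject H0; the evidence is not statistically significant.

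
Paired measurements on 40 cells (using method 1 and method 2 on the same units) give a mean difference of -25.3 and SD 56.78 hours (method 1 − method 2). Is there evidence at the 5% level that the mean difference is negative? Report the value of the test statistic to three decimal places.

H0: μ_d = 0; H1: μ_d < 0 (paired t-test on the differences, left-tailed).
t = d̄/(s_d/√n) = -25.3/(56.78/√40) = -2.818
df = n − 1 = 39
p-value = P(T ≤ -2.818) ≈ 0.0038
Since p ≈ 0.0038 < α = 0.05, reject H0; the evidence is statistically significant.

-2.818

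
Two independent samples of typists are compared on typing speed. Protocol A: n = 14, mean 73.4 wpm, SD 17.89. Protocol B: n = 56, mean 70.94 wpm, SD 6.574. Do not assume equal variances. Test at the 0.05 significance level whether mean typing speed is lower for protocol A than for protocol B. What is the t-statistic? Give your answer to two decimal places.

Let group 1 = protocol A, group 2 = protocol B. H0: μ_1 = μ_2; H1: μ_1 < μ_2 (Welch's two-sample t-test, left-tailed).
t = (x̄_1 − x̄_2)/√(s_1²/n_1 + s_2²/n_2) = (73.4 − 70.94)/√(17.89²/14 + 6.574²/56) = 0.51
Welch–Satterthwaite df ≈ 13.89
p-value = P(T ≤ 0.51) ≈ 0.6896
Since p ≈ 0.6896 > α = 0.05, fail to reject H0; the evidence is not statistically significant.

0.51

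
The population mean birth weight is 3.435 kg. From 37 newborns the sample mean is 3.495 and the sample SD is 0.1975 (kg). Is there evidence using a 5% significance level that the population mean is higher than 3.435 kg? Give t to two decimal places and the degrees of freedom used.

H0: μ = 3.435; H1: μ > 3.435 (one-sample t-test, right-tailed).
t = (x̄ − μ₀)/(s/√n) = (3.495 − 3.435)/(0.1975/√37) = 1.85
df = n − 1 = 36
p-value = P(T ≥ 1.85) ≈ 0.036
Since p ≈ 0.036 < α = 0.05, reject H0; the evidence is statistically significant.

t = 1.85, df = 36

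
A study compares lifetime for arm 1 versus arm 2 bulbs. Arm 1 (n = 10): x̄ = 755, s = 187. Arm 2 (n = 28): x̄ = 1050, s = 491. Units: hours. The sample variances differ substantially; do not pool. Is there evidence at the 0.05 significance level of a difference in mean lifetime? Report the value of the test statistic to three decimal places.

-2.681

Let group 1 = arm 1, group 2 = arm 2. H0: μ_1 = μ_2; H1: μ_1 ≠ μ_2 (Welch's two-sample t-test, two-sided).
t = (x̄_1 − x̄_2)/√(s_1²/n_1 + s_2²/n_2) = (755 − 1050)/√(187²/10 + 491²/28) = -2.681
Welch–Satterthwaite df ≈ 35.71
Two-sided p-value ≈ 0.0110
Since p ≈ 0.0110 < α = 0.05, reject H0; the data support H1.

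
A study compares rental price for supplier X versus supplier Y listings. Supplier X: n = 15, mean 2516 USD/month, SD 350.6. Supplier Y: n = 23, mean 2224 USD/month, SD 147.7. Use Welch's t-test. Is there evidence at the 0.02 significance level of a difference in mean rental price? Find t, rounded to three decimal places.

Let group 1 = supplier X, group 2 = supplier Y. H0: μ_1 = μ_2; H1: μ_1 ≠ μ_2 (Welch's two-sample t-test, two-sided).
t = (x̄_1 − x̄_2)/√(s_1²/n_1 + s_2²/n_2) = (2516 − 2224)/√(350.6²/15 + 147.7²/23) = 3.054
Welch–Satterthwaite df ≈ 17.28
Two-sided p-value ≈ 0.007
Since p ≈ 0.007 < α = 0.02, reject H0; the evidence is statistically significant.

3.054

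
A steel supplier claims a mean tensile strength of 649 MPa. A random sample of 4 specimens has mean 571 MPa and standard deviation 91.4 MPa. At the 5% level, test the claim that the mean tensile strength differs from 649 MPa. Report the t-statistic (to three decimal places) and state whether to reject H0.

H0: μ = 649; H1: μ ≠ 649 (one-sample t-test, two-sided).
t = (x̄ − μ₀)/(s/√n) = (571 − 649)/(91.4/√4) = -1.707
df = n − 1 = 3
Two-sided p-value ≈ 0.1864
Since p ≈ 0.1864 > α = 0.05, fail to reject H0; the data do not provide sufficient evidence against H0.

t = -1.707; fail to reject H0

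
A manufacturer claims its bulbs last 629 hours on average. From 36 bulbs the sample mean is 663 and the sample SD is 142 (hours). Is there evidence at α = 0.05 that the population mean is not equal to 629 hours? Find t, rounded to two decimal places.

1.44

H0: μ = 629; H1: μ ≠ 629 (one-sample t-test, two-sided).
t = (x̄ − μ₀)/(s/√n) = (663 − 629)/(142/√36) = 1.44
df = n − 1 = 35
Two-sided p-value ≈ 0.1597
Since p ≈ 0.1597 > α = 0.05, fail to reject H0; the evidence is not statistically significant.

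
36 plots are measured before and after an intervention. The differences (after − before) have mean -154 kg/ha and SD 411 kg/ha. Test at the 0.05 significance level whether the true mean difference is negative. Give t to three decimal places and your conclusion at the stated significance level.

t = -2.248; reject H0

H0: μ_d = 0; H1: μ_d < 0 (paired t-test on the differences, left-tailed).
t = d̄/(s_d/√n) = -154/(411/√36) = -2.248
df = n − 1 = 35
p-value = P(T ≤ -2.248) ≈ 0.015
Since p ≈ 0.015 < α = 0.05, reject H0; the evidence is statistically significant.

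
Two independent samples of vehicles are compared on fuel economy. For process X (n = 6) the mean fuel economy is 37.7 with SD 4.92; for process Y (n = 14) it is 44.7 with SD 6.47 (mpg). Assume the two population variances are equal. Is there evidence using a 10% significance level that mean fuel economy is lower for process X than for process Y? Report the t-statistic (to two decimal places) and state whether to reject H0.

t = -2.36; reject H0

Let group 1 = process X, group 2 = process Y. H0: μ_1 = μ_2; H1: μ_1 < μ_2 (two-sample pooled-variance t-test, left-tailed).
s_p² = [(6−1)·4.92² + (14−1)·6.47²]/(6+14−2) = 36.9569
t = (37.7 − 44.7)/√[36.9569·(1/6 + 1/14)] = -2.36
df = n₁ + n₂ − 2 = 18
p-value = P(T ≤ -2.36) ≈ 0.015
Since p ≈ 0.015 < α = 0.1, reject H0; the evidence is statistically significant.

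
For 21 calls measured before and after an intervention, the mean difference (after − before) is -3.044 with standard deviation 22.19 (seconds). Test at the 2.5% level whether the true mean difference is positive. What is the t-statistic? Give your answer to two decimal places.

H0: μ_d = 0; H1: μ_d > 0 (paired t-test on the differences, right-tailed).
t = d̄/(s_d/√n) = -3.044/(22.19/√21) = -0.63
df = n − 1 = 20
p-value = P(T ≥ -0.63) ≈ 0.732
Since p ≈ 0.732 > α = 0.025, fail to reject H0; the evidence is not statistically significant.

-0.63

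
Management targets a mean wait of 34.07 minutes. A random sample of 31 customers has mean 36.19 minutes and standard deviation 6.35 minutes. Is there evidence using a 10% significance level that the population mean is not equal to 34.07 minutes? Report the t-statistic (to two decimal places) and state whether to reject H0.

t = 1.86; reject H0

H0: μ = 34.07; H1: μ ≠ 34.07 (one-sample t-test, two-sided).
t = (x̄ − μ₀)/(s/√n) = (36.19 − 34.07)/(6.35/√31) = 1.86
df = n − 1 = 30
Two-sided p-value ≈ 0.073
Since p ≈ 0.073 < α = 0.1, reject H0; the evidence is statistically significant.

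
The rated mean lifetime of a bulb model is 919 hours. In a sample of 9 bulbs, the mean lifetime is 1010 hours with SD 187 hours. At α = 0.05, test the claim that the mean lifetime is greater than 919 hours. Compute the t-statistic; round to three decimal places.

H0: μ = 919; H1: μ > 919 (one-sample t-test, right-tailed).
t = (x̄ − μ₀)/(s/√n) = (1010 − 919)/(187/√9) = 1.460
df = n − 1 = 8
p-value = P(T ≥ 1.460) ≈ 0.0912
Since p ≈ 0.0912 > α = 0.05, fail to reject H0; the evidence is not statistically significant.

1.460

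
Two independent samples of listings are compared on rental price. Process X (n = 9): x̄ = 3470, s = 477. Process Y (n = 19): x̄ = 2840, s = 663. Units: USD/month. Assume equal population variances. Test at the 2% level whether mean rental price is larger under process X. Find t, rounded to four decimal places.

2.5447

Let group 1 = process X, group 2 = process Y. H0: μ_1 = μ_2; H1: μ_1 > μ_2 (two-sample pooled-variance t-test, right-tailed).
s_p² = [(9−1)·477² + (19−1)·663²]/(9+19−2) = 374326
t = (3470 − 2840)/√[374326·(1/9 + 1/19)] = 2.5447
df = n₁ + n₂ − 2 = 26
p-value = P(T ≥ 2.5447) ≈ 0.0086
Since p ≈ 0.0086 < α = 0.02, reject H0; the data support H1.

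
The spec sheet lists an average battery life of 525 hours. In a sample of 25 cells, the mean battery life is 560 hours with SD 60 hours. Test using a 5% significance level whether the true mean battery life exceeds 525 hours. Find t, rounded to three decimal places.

H0: μ = 525; H1: μ > 525 (one-sample t-test, right-tailed).
t = (x̄ − μ₀)/(s/√n) = (560 − 525)/(60/√25) = 2.917
df = n − 1 = 24
p-value = P(T ≥ 2.917) ≈ 0.0038
Since p ≈ 0.0038 < α = 0.05, reject H0; the evidence is statistically significant.

2.917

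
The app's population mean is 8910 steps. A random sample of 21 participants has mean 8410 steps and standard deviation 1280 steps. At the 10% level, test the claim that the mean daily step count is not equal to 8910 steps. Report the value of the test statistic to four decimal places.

H0: μ = 8910; H1: μ ≠ 8910 (one-sample t-test, two-sided).
t = (x̄ − μ₀)/(s/√n) = (8410 − 8910)/(1280/√21) = -1.7901
df = n − 1 = 20
Two-sided p-value ≈ 0.0886
Since p ≈ 0.0886 < α = 0.1, reject H0; the evidence is statistically significant.

-1.7901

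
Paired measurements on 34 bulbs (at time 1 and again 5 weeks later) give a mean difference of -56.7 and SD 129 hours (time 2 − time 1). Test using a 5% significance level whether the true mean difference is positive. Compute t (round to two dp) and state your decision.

H0: μ_d = 0; H1: μ_d > 0 (paired t-test on the differences, right-tailed).
t = d̄/(s_d/√n) = -56.7/(129/√34) = -2.56
df = n − 1 = 33
p-value = P(T ≥ -2.56) ≈ 0.992
Since p ≈ 0.992 > α = 0.05, fail to reject H0; the data do not provide sufficient evidence against H0.

t = -2.56; fail to reject H0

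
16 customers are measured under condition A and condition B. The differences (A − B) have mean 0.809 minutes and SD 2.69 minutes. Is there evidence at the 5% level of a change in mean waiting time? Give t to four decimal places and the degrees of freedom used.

t = 1.2030, df = 15

H0: μ_d = 0; H1: μ_d ≠ 0 (paired t-test on the differences, two-sided).
t = d̄/(s_d/√n) = 0.809/(2.69/√16) = 1.2030
df = n − 1 = 15
Two-sided p-value ≈ 0.248
Since p ≈ 0.248 > α = 0.05, fail to reject H0; the evidence is not statistically significant.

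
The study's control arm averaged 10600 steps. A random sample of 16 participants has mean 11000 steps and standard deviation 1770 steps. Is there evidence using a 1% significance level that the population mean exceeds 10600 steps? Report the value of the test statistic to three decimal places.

0.904

H0: μ = 10600; H1: μ > 10600 (one-sample t-test, right-tailed).
t = (x̄ − μ₀)/(s/√n) = (11000 − 10600)/(1770/√16) = 0.904
df = n − 1 = 15
p-value = P(T ≥ 0.904) ≈ 0.1902
Since p ≈ 0.1902 > α = 0.01, fail to reject H0; the data do not provide sufficient evidence against H0.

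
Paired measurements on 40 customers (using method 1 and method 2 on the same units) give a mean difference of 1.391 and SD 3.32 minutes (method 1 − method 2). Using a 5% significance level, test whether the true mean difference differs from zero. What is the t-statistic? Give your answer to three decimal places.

H0: μ_d = 0; H1: μ_d ≠ 0 (paired t-test on the differences, two-sided).
t = d̄/(s_d/√n) = 1.391/(3.32/√40) = 2.650
df = n − 1 = 39
Two-sided p-value ≈ 0.0116
Since p ≈ 0.0116 < α = 0.05, reject H0; the evidence is statistically significant.

2.650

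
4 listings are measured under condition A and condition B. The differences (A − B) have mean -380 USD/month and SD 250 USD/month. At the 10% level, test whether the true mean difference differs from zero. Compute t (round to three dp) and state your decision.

t = -3.040; reject H0

H0: μ_d = 0; H1: μ_d ≠ 0 (paired t-test on the differences, two-sided).
t = d̄/(s_d/√n) = -380/(250/√4) = -3.040
df = n − 1 = 3
Two-sided p-value ≈ 0.0559
Since p ≈ 0.0559 < α = 0.1, reject H0; the evidence is statistically significant.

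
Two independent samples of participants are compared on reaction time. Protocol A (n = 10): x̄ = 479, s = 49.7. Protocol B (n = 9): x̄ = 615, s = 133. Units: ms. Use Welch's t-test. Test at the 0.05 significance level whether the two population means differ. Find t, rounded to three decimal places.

-2.891

Let group 1 = protocol A, group 2 = protocol B. H0: μ_1 = μ_2; H1: μ_1 ≠ μ_2 (Welch's two-sample t-test, two-sided).
t = (x̄_1 − x̄_2)/√(s_1²/n_1 + s_2²/n_2) = (479 − 615)/√(49.7²/10 + 133²/9) = -2.891
Welch–Satterthwaite df ≈ 10.00
Two-sided p-value ≈ 0.0161
Since p ≈ 0.0161 < α = 0.05, reject H0; the evidence is statistically significant.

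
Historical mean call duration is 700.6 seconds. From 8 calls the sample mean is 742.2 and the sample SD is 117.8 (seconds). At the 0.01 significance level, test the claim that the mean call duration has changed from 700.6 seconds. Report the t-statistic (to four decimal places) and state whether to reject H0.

t = 0.9988; fail to reject H0

H0: μ = 700.6; H1: μ ≠ 700.6 (one-sample t-test, two-sided).
t = (x̄ − μ₀)/(s/√n) = (742.2 − 700.6)/(117.8/√8) = 0.9988
df = n − 1 = 7
Two-sided p-value ≈ 0.351
Since p ≈ 0.351 > α = 0.01, fail to reject H0; the evidence is not statistically significant.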